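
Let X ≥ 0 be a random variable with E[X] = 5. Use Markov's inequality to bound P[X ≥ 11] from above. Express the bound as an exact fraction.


μ = E[X] = 5, a = 11.
Markov: P[X ≥ 11] ≤ μ/a = (5)/11 = 5/11.
Numerically: ≈ 0.454545.
(Since a = 11 > μ = 5.000000, the bound 5/11 is < 1 and informative.)

P[X ≥ 11] ≤ 5/11 ≈ 0.454545.


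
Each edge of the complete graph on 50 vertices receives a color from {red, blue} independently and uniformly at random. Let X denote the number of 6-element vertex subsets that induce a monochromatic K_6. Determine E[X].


Let X = Σ_S X_S over the C(50, 6) = 15890700 subsets S of size 6, where X_S = 1 if the K_6 on S is monochromatic.
For a fixed S, the K_6 on S has C(6, 2) = 15 edges. P[all 15 edges red] = (1/2)^15, and likewise for blue, so P[monochromatic] = 2·(1/2)^15 = 2^{1 − 15} = 1/16384.
By linearity: E[X] = C(50, 6) · 2^{1 − 15} = 15890700 · 1/16384 = 3972675/4096.
Numerically: E[X] ≈ 969.891357.

E[X] = C(50,6)·2^(1−C(6,2)) = 3972675/4096 ≈ 969.891357.


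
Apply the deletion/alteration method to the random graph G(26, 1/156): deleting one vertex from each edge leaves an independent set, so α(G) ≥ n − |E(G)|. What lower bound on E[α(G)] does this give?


E[|E(G)|] = C(26, 2)·p = 325 · (1/156) = 25/12.
E[α(G)] ≥ n − E[|E(G)|] = 26 − 25/12 = 287/12.
Numerically: ≈ 23.91667.
(This is only a lower bound; the true E[α(G)] may be larger.)

E[α(G)] ≥ 287/12 ≈ 23.91667.


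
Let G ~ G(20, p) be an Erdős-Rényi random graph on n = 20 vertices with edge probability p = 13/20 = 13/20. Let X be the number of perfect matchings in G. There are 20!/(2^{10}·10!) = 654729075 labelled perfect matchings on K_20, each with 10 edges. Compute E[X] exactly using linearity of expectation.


K_20 has 20!/(2^{10}·10!) = 654729075 labelled perfect matchings.
For each such perfect matching H, let X_H = 1 if all 10 edges of H are present in G. Then P[X_H = 1] = p^{10} = (13/20)^{10} = 137858491849/10240000000000.
Summing the indicators: E[X] = Σ_H E[X_H] = 654729075 · p^{10} = 654729075 · 137858491849/10240000000000 = 3610398513967632387/409600000000.
Numerically: E[X] ≈ 8.81e+06.

E[X] = 654729075 · (13/20)^{10} = 3610398513967632387/409600000000 ≈ 8.81e+06.


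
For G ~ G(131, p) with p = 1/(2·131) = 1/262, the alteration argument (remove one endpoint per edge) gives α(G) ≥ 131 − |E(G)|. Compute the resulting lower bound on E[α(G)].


E[|E(G)|] = C(131, 2)·p = 8515 · (1/262) = 65/2.
E[α(G)] ≥ n − E[|E(G)|] = 131 − 65/2 = 197/2.
Numerically: ≈ 98.500000.
(This is only a lower bound; the true E[α(G)] may be larger.)

E[α(G)] ≥ 197/2 ≈ 98.500000.


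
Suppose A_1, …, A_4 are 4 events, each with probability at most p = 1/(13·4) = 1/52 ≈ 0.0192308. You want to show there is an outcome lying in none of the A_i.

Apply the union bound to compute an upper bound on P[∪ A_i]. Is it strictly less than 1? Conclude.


Union bound: P[∪_{i=1}^{4} A_i] ≤ Σ_i P[A_i] ≤ 4·p = 4·(1/52) = 1/13.
Numerically: 1/13 ≈ 0.0769231.
Is 1/13 < 1? YES.
Since P[∪ A_i] ≤ 1/13 < 1, the complement has P[∩ A_i^c] ≥ 1 − 1/13 = 12/13 > 0, so some outcome avoids every A_i.

4·p = 1/13 ≈ 0.0769231; existence CERTIFIED by the union bound.


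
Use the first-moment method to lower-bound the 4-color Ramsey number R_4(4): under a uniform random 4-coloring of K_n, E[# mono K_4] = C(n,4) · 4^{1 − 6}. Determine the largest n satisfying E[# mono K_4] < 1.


We need C(n, 4) · 4^{1 − 6} < 1, i.e. C(n, 4) < 4^{6 − 1} = 1024.
Check values of n near the boundary:
  n = 11: C(11, 4) = 330; 330 < 1024? YES
  n = 12: C(12, 4) = 495; 495 < 1024? YES
  n = 13: C(13, 4) = 715; 715 < 1024? YES
  n = 14: C(14, 4) = 1001; 1001 < 1024? YES
  n = 15: C(15, 4) = 1365; 1365 < 1024? NO
  n = 16: C(16, 4) = 1820; 1820 < 1024? NO
The largest n with C(n, 4) < 1024 is n = 14 (where E[X] = 1001/1024 ≈ 0.9775391). Hence R_4(4) > 14, i.e. R_4(4) ≥ 15.

Largest n = 14; hence R_4(4) > 14.


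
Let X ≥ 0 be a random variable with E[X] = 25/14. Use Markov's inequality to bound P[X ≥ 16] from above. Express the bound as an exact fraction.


μ = E[X] = 25/14, a = 16.
Markov: P[X ≥ 16] ≤ μ/a = (25/14)/16 = 25/224.
Numerically: ≈ 0.11161.
(Since a = 16 > μ = 1.78571, the bound 25/224 is < 1 and informative.)

P[X ≥ 16] ≤ 25/224 ≈ 0.11161.


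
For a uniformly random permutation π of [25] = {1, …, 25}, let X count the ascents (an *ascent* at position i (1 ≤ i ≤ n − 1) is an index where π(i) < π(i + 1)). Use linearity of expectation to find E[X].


Write X = Σ X_I over i = 1, …, 24, with X_I the indicator of one ascent.
There are 24 indicators.
For each fixed i, the pair (π(i), π(i+1)) is a uniformly random ordered pair of distinct values from {1, …, 25}; by symmetry P[π(i) < π(i+1)] = 1/2.
By linearity: E[X] = 24 · (1/2) = (25 − 1) · (1/2) = 12 ≈ 12.00000.

E[X] = 12 = 12.00000.


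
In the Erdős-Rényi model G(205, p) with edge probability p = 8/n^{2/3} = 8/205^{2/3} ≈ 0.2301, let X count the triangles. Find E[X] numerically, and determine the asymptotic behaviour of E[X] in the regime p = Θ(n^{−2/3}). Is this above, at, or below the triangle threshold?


Number of potential triangles: C(205, 3) = 1414910.
Each occurs with probability p³ ≈ (0.2301)³ ≈ 1.2183224e-02.
By linearity: E[X] = C(205, 3)·p³ ≈ 1414910 · 1.2183224e-02 ≈ 17238.16585.
Since α = 2/3 < 1, p = c/n^{2/3} ≫ 1/n is above the triangle threshold p ~ 1/n. Asymptotically E[X] ~ (c³/6)·n^{3(1−α)} = (8³/6)·n^{1} → ∞; triangles are abundant w.h.p.

E[X] ≈ 17238.16585; in regime p = Θ(1/n^{2/3}) E[X] diverges (above the triangle threshold p ~ 1/n).


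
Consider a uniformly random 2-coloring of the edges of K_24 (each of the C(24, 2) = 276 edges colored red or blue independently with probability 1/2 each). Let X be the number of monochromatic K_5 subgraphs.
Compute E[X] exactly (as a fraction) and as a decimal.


Let X = Σ_S X_S over the C(24, 5) = 42504 subsets S of size 5, where X_S = 1 if the K_5 on S is monochromatic.
For a fixed S, the K_5 on S has C(5, 2) = 10 edges. P[all 10 edges red] = (1/2)^10, and likewise for blue, so P[monochromatic] = 2·(1/2)^10 = 2^{1 − 10} = 1/512.
By linearity: E[X] = C(24, 5) · 2^{1 − 10} = 42504 · 1/512 = 5313/64.
Numerically: E[X] ≈ 83.0156.

E[X] = C(24,5)·2^(1−C(5,2)) = 5313/64 ≈ 83.0156.


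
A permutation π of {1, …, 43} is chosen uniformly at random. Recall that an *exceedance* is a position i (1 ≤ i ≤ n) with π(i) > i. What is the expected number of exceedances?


Write X = Σ_{i=1}^{43} X_i, where X_i = 1_{π(i) > i}.
For each fixed i, π(i) is uniform over {1, …, 43} (marginal of a uniform permutation), so P[π(i) > i] = (n − i)/n. Summing: Σ_{i=1}^{43} (n − i)/n = (0 + 1 + … + 42)/43 = 43(43 − 1)/(2·43) = (43 − 1)/2.
Hence E[X] = Σ_{i=1}^{43} (43 − i)/43 = 21 ≈ 21.0000.

E[X] = 21 = 21.0000.


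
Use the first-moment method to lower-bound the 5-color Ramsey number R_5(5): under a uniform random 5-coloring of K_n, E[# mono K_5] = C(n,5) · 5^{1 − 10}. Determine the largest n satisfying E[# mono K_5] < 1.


We need C(n, 5) · 5^{1 − 10} < 1, i.e. C(n, 5) < 5^{10 − 1} = 1953125.
Check values of n near the boundary:
  n = 44: C(44, 5) = 1086008; 1086008 < 1953125? YES
  n = 45: C(45, 5) = 1221759; 1221759 < 1953125? YES
  n = 46: C(46, 5) = 1370754; 1370754 < 1953125? YES
  n = 47: C(47, 5) = 1533939; 1533939 < 1953125? YES
  n = 48: C(48, 5) = 1712304; 1712304 < 1953125? YES
  n = 49: C(49, 5) = 1906884; 1906884 < 1953125? YES
  n = 50: C(50, 5) = 2118760; 2118760 < 1953125? NO
The largest n with C(n, 5) < 1953125 is n = 49 (where E[X] = 1906884/1953125 ≈ 0.976325). Hence R_5(5) > 49, i.e. R_5(5) ≥ 50.

Largest n = 49; hence R_5(5) > 49.


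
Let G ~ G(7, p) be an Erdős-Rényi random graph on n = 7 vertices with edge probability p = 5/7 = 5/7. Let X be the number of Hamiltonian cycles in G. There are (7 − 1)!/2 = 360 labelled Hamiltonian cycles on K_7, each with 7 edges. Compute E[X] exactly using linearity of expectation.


K_7 has (7 − 1)!/2 = 360 labelled Hamiltonian cycles.
For each such Hamiltonian cycle H, let X_H = 1 if all 7 edges of H are present in G. Then P[X_H = 1] = p^{7} = (5/7)^{7} = 78125/823543.
By linearity of expectation: E[X] = Σ_H E[X_H] = 360 · p^{7} = 360 · 78125/823543 = 28125000/823543.
Numerically: E[X] ≈ 34.2.

E[X] = 360 · (5/7)^{7} = 28125000/823543 ≈ 34.2.


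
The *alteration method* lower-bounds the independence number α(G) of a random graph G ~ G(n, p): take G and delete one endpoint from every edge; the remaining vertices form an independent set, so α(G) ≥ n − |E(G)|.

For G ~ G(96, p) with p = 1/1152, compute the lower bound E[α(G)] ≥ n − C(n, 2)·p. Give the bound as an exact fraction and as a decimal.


E[|E(G)|] = C(96, 2)·p = 4560 · (1/1152) = 95/24.
E[α(G)] ≥ n − E[|E(G)|] = 96 − 95/24 = 2209/24.
Numerically: ≈ 92.0417.
(This is only a lower bound; the true E[α(G)] may be larger.)

E[α(G)] ≥ 2209/24 ≈ 92.0417.


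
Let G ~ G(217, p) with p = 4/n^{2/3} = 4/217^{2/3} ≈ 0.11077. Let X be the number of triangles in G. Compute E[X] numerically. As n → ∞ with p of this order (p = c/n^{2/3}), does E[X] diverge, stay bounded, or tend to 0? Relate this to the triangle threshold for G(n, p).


Number of potential triangles: C(217, 3) = 1679580.
Each occurs with probability p³ ≈ (0.11077)³ ≈ 1.3591285e-03.
By linearity: E[X] = C(217, 3)·p³ ≈ 1679580 · 1.3591285e-03 ≈ 2282.76498.
Since α = 2/3 < 1, p = c/n^{2/3} ≫ 1/n is above the triangle threshold p ~ 1/n. Asymptotically E[X] ~ (c³/6)·n^{3(1−α)} = (4³/6)·n^{1} → ∞; triangles are abundant w.h.p.

E[X] ≈ 2282.76498; in regime p = Θ(1/n^{2/3}) E[X] diverges (above the triangle threshold p ~ 1/n).


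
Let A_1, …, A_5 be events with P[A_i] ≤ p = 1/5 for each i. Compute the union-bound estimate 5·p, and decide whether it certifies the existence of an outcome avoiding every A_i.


Union bound: P[∪_{i=1}^{5} A_i] ≤ Σ_i P[A_i] ≤ 5·p = 5·(1/5) = 1.
Numerically: 1 ≈ 1.000000.
Is 1 < 1? NO.
Since the bound 1 is ≥ 1, the union bound is uninformative here; it does NOT by itself certify existence.

5·p = 1 ≈ 1.000000; existence NOT certified by the union bound.


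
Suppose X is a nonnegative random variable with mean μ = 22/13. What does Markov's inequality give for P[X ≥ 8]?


μ = E[X] = 22/13, a = 8.
Markov: P[X ≥ 8] ≤ μ/a = (22/13)/8 = 11/52.
Numerically: ≈ 0.21154.
(Since a = 8 > μ = 1.69231, the bound 11/52 is < 1 and informative.)

P[X ≥ 8] ≤ 11/52 ≈ 0.21154.


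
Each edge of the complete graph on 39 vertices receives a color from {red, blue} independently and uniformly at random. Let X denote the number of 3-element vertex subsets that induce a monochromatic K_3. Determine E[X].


Let X = Σ_S X_S over the C(39, 3) = 9139 subsets S of size 3, where X_S = 1 if the K_3 on S is monochromatic.
For a fixed S, the K_3 on S has C(3, 2) = 3 edges. P[all 3 edges red] = (1/2)^3, and likewise for blue, so P[monochromatic] = 2·(1/2)^3 = 2^{1 − 3} = 1/4.
By linearity of expectation: E[X] = C(39, 3) · 2^{1 − 3} = 9139 · 1/4 = 9139/4.
Numerically: E[X] ≈ 2284.750.

E[X] = C(39,3)·2^(1−C(3,2)) = 9139/4 ≈ 2284.750.


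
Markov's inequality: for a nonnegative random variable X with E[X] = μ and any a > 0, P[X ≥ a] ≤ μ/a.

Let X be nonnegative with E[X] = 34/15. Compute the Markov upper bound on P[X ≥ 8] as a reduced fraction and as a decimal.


μ = E[X] = 34/15, a = 8.
Markov: P[X ≥ 8] ≤ μ/a = (34/15)/8 = 17/60.
Numerically: ≈ 0.2833.
(Since a = 8 > μ = 2.2667, the bound 17/60 is < 1 and informative.)

P[X ≥ 8] ≤ 17/60 ≈ 0.2833.


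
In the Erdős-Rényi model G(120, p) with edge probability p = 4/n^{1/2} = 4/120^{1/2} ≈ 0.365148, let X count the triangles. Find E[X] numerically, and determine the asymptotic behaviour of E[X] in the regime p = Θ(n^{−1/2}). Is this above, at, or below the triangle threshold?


Number of potential triangles: C(120, 3) = 280840.
Each occurs with probability p³ ≈ (0.365148)³ ≈ 4.86864496e-02.
By linearity: E[X] = C(120, 3)·p³ ≈ 280840 · 4.86864496e-02 ≈ 13673.102493.
Since α = 1/2 < 1, p = c/n^{1/2} ≫ 1/n is above the triangle threshold p ~ 1/n. Asymptotically E[X] ~ (c³/6)·n^{3(1−α)} = (4³/6)·n^{1.5} → ∞; triangles are abundant w.h.p.

E[X] ≈ 13673.102493; in regime p = Θ(1/n^{1/2}) E[X] diverges (above the triangle threshold p ~ 1/n).


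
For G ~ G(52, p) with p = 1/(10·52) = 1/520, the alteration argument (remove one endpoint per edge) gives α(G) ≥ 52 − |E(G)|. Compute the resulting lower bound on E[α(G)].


E[|E(G)|] = C(52, 2)·p = 1326 · (1/520) = 51/20.
E[α(G)] ≥ n − E[|E(G)|] = 52 − 51/20 = 989/20.
Numerically: ≈ 49.4500.
(This is only a lower bound; the true E[α(G)] may be larger.)

E[α(G)] ≥ 989/20 ≈ 49.4500.


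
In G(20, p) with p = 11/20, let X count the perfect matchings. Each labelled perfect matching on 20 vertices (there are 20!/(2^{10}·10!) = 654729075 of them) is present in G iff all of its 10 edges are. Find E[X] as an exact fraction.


K_20 has 20!/(2^{10}·10!) = 654729075 labelled perfect matchings.
For each such perfect matching H, let X_H = 1 if all 10 edges of H are present in G. Then P[X_H = 1] = p^{10} = (11/20)^{10} = 25937424601/10240000000000.
Summing the indicators: E[X] = Σ_H E[X_H] = 654729075 · p^{10} = 654729075 · 25937424601/10240000000000 = 679279440675798963/409600000000.
Numerically: E[X] ≈ 1.6584e+06.

E[X] = 654729075 · (11/20)^{10} = 679279440675798963/409600000000 ≈ 1.6584e+06.


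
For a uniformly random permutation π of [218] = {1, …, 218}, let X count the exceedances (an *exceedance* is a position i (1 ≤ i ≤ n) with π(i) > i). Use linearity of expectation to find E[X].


Write X = Σ_{i=1}^{218} X_i, where X_i = 1_{π(i) > i}.
For each fixed i, π(i) is uniform over {1, …, 218} (marginal of a uniform permutation), so P[π(i) > i] = (n − i)/n. Summing: Σ_{i=1}^{218} (n − i)/n = (0 + 1 + … + 217)/218 = 218(218 − 1)/(2·218) = (218 − 1)/2.
Hence E[X] = Σ_{i=1}^{218} (218 − i)/218 = 217/2 ≈ 108.500000.

E[X] = 217/2 = 108.500000.


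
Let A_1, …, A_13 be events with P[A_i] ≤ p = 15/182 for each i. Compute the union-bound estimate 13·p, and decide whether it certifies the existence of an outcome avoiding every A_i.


Union bound: P[∪_{i=1}^{13} A_i] ≤ Σ_i P[A_i] ≤ 13·p = 13·(15/182) = 15/14.
Numerically: 15/14 ≈ 1.0714.
Is 15/14 < 1? NO.
Since the bound 15/14 is ≥ 1, the union bound is uninformative here; it does NOT by itself certify existence.

13·p = 15/14 ≈ 1.0714; existence NOT certified by the union bound.


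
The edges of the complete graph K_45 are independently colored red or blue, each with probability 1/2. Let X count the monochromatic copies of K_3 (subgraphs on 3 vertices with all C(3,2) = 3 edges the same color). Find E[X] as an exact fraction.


Let X = Σ_S X_S over the C(45, 3) = 14190 subsets S of size 3, where X_S = 1 if the K_3 on S is monochromatic.
For a fixed S, the K_3 on S has C(3, 2) = 3 edges. P[all 3 edges red] = (1/2)^3, and likewise for blue, so P[monochromatic] = 2·(1/2)^3 = 2^{1 − 3} = 1/4.
Summing: E[X] = C(45, 3) · 2^{1 − 3} = 14190 · 1/4 = 7095/2.
Numerically: E[X] ≈ 3547.5000.

E[X] = C(45,3)·2^(1−C(3,2)) = 7095/2 ≈ 3547.5000.


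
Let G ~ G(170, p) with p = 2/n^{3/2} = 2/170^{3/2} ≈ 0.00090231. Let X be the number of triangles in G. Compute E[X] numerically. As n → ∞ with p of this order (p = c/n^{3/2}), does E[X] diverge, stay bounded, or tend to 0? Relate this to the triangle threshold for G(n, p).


Number of potential triangles: C(170, 3) = 804440.
Each occurs with probability p³ ≈ (0.00090231)³ ≈ 7.3463200e-10.
By linearity: E[X] = C(170, 3)·p³ ≈ 804440 · 7.3463200e-10 ≈ 0.00059.
Since α = 3/2 > 1, p = c/n^{3/2} = o(1/n) is below the triangle threshold p ~ 1/n. Asymptotically E[X] ~ (c³/6)·n^{3(1−α)} = (2³/6)·n^{-1.5} → 0, so by Markov's inequality G has no triangles w.h.p.

E[X] ≈ 0.00059; in regime p = Θ(1/n^{3/2}) E[X] tends to 0 (below the triangle threshold p ~ 1/n).


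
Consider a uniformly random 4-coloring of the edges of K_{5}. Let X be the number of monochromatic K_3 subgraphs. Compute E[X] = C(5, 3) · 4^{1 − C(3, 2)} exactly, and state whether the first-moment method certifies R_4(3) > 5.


E[X] = C(5, 3) · 4^{1 − 3} = 10 · 4^{−2} = 10/16.
As a reduced fraction: E[X] = 5/8 ≈ 0.625.
Is E[X] < 1? YES.
Since E[X] < 1, there exists a 4-coloring of K_{5} with no monochromatic K_3; hence R_4(3) > 5.

E[X] = 5/8 ≈ 0.625; E[X] < 1, so R_4(3) > 5.


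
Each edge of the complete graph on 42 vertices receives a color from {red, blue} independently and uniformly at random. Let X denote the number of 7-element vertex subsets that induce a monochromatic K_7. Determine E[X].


Let X = Σ_S X_S over the C(42, 7) = 26978328 subsets S of size 7, where X_S = 1 if the K_7 on S is monochromatic.
For a fixed S, the K_7 on S has C(7, 2) = 21 edges. P[all 21 edges red] = (1/2)^21, and likewise for blue, so P[monochromatic] = 2·(1/2)^21 = 2^{1 − 21} = 1/1048576.
Summing: E[X] = C(42, 7) · 2^{1 − 21} = 26978328 · 1/1048576 = 3372291/131072.
Numerically: E[X] ≈ 25.72854.

E[X] = C(42,7)·2^(1−C(7,2)) = 3372291/131072 ≈ 25.72854.


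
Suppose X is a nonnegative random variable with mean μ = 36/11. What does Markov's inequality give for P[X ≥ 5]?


μ = E[X] = 36/11, a = 5.
Markov: P[X ≥ 5] ≤ μ/a = (36/11)/5 = 36/55.
Numerically: ≈ 0.6545.
(Since a = 5 > μ = 3.2727, the bound 36/55 is < 1 and informative.)

P[X ≥ 5] ≤ 36/55 ≈ 0.6545.


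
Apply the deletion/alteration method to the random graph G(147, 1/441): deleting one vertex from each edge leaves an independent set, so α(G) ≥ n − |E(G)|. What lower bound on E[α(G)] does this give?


E[|E(G)|] = C(147, 2)·p = 10731 · (1/441) = 73/3.
E[α(G)] ≥ n − E[|E(G)|] = 147 − 73/3 = 368/3.
Numerically: ≈ 122.66667.
(This is only a lower bound; the true E[α(G)] may be larger.)

E[α(G)] ≥ 368/3 ≈ 122.66667.


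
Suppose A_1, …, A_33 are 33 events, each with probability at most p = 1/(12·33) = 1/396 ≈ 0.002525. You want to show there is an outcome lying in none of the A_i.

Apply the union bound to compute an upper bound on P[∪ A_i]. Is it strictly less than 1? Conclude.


Union bound: P[∪_{i=1}^{33} A_i] ≤ Σ_i P[A_i] ≤ 33·p = 33·(1/396) = 1/12.
Numerically: 1/12 ≈ 0.083333.
Is 1/12 < 1? YES.
Since P[∪ A_i] ≤ 1/12 < 1, the complement has P[∩ A_i^c] ≥ 1 − 1/12 = 11/12 > 0, so some outcome avoids every A_i.

33·p = 1/12 ≈ 0.083333; existence CERTIFIED by the union bound.


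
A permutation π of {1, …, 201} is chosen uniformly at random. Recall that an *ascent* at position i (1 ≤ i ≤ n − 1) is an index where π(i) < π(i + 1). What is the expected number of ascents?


Write X = Σ X_I over i = 1, …, 200, with X_I the indicator of one ascent.
There are 200 indicators.
For each fixed i, the pair (π(i), π(i+1)) is a uniformly random ordered pair of distinct values from {1, …, 201}; by symmetry P[π(i) < π(i+1)] = 1/2.
By linearity: E[X] = 200 · (1/2) = (201 − 1) · (1/2) = 100 ≈ 100.000000.

E[X] = 100 = 100.000000.


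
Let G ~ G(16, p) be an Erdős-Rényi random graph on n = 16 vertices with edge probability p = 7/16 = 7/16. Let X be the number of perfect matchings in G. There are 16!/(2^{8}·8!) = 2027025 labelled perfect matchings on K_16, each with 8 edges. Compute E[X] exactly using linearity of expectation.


K_16 has 16!/(2^{8}·8!) = 2027025 labelled perfect matchings.
For each such perfect matching H, let X_H = 1 if all 8 edges of H are present in G. Then P[X_H = 1] = p^{8} = (7/16)^{8} = 5764801/4294967296.
Summing the indicators: E[X] = Σ_H E[X_H] = 2027025 · p^{8} = 2027025 · 5764801/4294967296 = 11685395747025/4294967296.
Numerically: E[X] ≈ 2720.7.

E[X] = 2027025 · (7/16)^{8} = 11685395747025/4294967296 ≈ 2720.7.


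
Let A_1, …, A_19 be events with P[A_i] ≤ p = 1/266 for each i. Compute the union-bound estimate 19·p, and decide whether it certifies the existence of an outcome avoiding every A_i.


Union bound: P[∪_{i=1}^{19} A_i] ≤ Σ_i P[A_i] ≤ 19·p = 19·(1/266) = 1/14.
Numerically: 1/14 ≈ 0.0714286.
Is 1/14 < 1? YES.
Since P[∪ A_i] ≤ 1/14 < 1, the complement has P[∩ A_i^c] ≥ 1 − 1/14 = 13/14 > 0, so some outcome avoids every A_i.

19·p = 1/14 ≈ 0.0714286; existence CERTIFIED by the union bound.


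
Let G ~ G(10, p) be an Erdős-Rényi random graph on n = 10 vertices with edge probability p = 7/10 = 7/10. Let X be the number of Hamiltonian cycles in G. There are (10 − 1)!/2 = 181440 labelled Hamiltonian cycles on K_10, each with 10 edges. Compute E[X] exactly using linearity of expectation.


K_10 has (10 − 1)!/2 = 181440 labelled Hamiltonian cycles.
For each such Hamiltonian cycle H, let X_H = 1 if all 10 edges of H are present in G. Then P[X_H = 1] = p^{10} = (7/10)^{10} = 282475249/10000000000.
By linearity: E[X] = Σ_H E[X_H] = 181440 · p^{10} = 181440 · 282475249/10000000000 = 160163466183/31250000.
Numerically: E[X] ≈ 5125.

E[X] = 181440 · (7/10)^{10} = 160163466183/31250000 ≈ 5125.


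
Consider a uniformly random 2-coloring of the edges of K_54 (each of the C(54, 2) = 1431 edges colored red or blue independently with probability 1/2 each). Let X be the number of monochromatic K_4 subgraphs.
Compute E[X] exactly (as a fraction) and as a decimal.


Let X = Σ_S X_S over the C(54, 4) = 316251 subsets S of size 4, where X_S = 1 if the K_4 on S is monochromatic.
For a fixed S, the K_4 on S has C(4, 2) = 6 edges. P[all 6 edges red] = (1/2)^6, and likewise for blue, so P[monochromatic] = 2·(1/2)^6 = 2^{1 − 6} = 1/32.
Summing: E[X] = C(54, 4) · 2^{1 − 6} = 316251 · 1/32 = 316251/32.
Numerically: E[X] ≈ 9882.843750.

E[X] = C(54,4)·2^(1−C(4,2)) = 316251/32 ≈ 9882.843750.


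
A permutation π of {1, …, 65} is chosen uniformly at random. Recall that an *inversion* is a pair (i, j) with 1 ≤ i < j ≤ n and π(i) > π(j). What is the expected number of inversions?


Write X = Σ X_I over the C(65, 2) = 2080 pairs i < j, with X_I the indicator of one inversion.
There are 2080 indicators.
For each fixed pair i < j, the values π(i) and π(j) are two distinct elements of {1, …, 65} in uniformly random order; by symmetry P[π(i) > π(j)] = 1/2.
By linearity: E[X] = 2080 · (1/2) = C(65, 2) · (1/2) = 2080/2 = 1040 ≈ 1040.00000.

E[X] = 1040 = 1040.00000.


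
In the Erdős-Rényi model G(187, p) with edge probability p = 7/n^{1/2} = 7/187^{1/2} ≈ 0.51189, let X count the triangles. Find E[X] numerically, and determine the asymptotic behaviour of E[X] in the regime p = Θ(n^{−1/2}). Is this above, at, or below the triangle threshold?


Number of potential triangles: C(187, 3) = 1072445.
Each occurs with probability p³ ≈ (0.51189)³ ≈ 1.3413179e-01.
By linearity: E[X] = C(187, 3)·p³ ≈ 1072445 · 1.3413179e-01 ≈ 143848.96419.
Since α = 1/2 < 1, p = c/n^{1/2} ≫ 1/n is above the triangle threshold p ~ 1/n. Asymptotically E[X] ~ (c³/6)·n^{3(1−α)} = (7³/6)·n^{1.5} → ∞; triangles are abundant w.h.p.

E[X] ≈ 143848.96419; in regime p = Θ(1/n^{1/2}) E[X] diverges (above the triangle threshold p ~ 1/n).


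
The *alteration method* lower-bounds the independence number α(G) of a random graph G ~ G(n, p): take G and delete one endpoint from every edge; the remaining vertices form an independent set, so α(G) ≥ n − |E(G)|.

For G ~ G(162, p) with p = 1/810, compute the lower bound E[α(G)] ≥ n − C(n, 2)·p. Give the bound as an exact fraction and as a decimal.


E[|E(G)|] = C(162, 2)·p = 13041 · (1/810) = 161/10.
E[α(G)] ≥ n − E[|E(G)|] = 162 − 161/10 = 1459/10.
Numerically: ≈ 145.90000.
(This is only a lower bound; the true E[α(G)] may be larger.)

E[α(G)] ≥ 1459/10 ≈ 145.90000.


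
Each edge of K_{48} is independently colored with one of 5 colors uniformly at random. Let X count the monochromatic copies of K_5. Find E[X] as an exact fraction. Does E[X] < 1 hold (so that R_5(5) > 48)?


E[X] = C(48, 5) · 5^{1 − 10} = 1712304 · 5^{−9} = 1712304/1953125.
As a reduced fraction: E[X] = 1712304/1953125 ≈ 0.8767.
Is E[X] < 1? YES.
Since E[X] < 1, there exists a 5-coloring of K_{48} with no monochromatic K_5; hence R_5(5) > 48.

E[X] = 1712304/1953125 ≈ 0.8767; E[X] < 1, so R_5(5) > 48.


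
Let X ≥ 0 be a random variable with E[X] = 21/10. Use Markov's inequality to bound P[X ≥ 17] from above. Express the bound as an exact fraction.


μ = E[X] = 21/10, a = 17.
Markov: P[X ≥ 17] ≤ μ/a = (21/10)/17 = 21/170.
Numerically: ≈ 0.12353.
(Since a = 17 > μ = 2.10000, the bound 21/170 is < 1 and informative.)

P[X ≥ 17] ≤ 21/170 ≈ 0.12353.


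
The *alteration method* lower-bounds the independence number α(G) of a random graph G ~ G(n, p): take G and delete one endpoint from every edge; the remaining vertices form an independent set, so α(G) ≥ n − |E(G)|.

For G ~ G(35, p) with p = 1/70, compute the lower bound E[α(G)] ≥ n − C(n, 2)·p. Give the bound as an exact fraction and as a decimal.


E[|E(G)|] = C(35, 2)·p = 595 · (1/70) = 17/2.
E[α(G)] ≥ n − E[|E(G)|] = 35 − 17/2 = 53/2.
Numerically: ≈ 26.50000.
(This is only a lower bound; the true E[α(G)] may be larger.)

E[α(G)] ≥ 53/2 ≈ 26.50000.


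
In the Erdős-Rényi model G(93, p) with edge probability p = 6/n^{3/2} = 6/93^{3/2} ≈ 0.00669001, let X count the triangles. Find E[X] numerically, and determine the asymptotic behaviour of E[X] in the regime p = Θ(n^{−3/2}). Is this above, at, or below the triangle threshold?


Number of potential triangles: C(93, 3) = 129766.
Each occurs with probability p³ ≈ (0.00669001)³ ≈ 2.99419777e-07.
By linearity: E[X] = C(93, 3)·p³ ≈ 129766 · 2.99419777e-07 ≈ 0.038855.
Since α = 3/2 > 1, p = c/n^{3/2} = o(1/n) is below the triangle threshold p ~ 1/n. Asymptotically E[X] ~ (c³/6)·n^{3(1−α)} = (6³/6)·n^{-1.5} → 0, so by Markov's inequality G has no triangles w.h.p.

E[X] ≈ 0.038855; in regime p = Θ(1/n^{3/2}) E[X] tends to 0 (below the triangle threshold p ~ 1/n).


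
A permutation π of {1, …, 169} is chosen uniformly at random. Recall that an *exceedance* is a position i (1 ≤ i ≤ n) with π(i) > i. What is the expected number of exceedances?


Write X = Σ_{i=1}^{169} X_i, where X_i = 1_{π(i) > i}.
For each fixed i, π(i) is uniform over {1, …, 169} (marginal of a uniform permutation), so P[π(i) > i] = (n − i)/n. Summing: Σ_{i=1}^{169} (n − i)/n = (0 + 1 + … + 168)/169 = 169(169 − 1)/(2·169) = (169 − 1)/2.
Hence E[X] = Σ_{i=1}^{169} (169 − i)/169 = 84 ≈ 84.00000.

E[X] = 84 = 84.00000.


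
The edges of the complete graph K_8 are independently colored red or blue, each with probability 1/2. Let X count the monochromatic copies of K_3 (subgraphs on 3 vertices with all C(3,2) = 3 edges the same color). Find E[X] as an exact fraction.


Let X = Σ_S X_S over the C(8, 3) = 56 subsets S of size 3, where X_S = 1 if the K_3 on S is monochromatic.
For a fixed S, the K_3 on S has C(3, 2) = 3 edges. P[all 3 edges red] = (1/2)^3, and likewise for blue, so P[monochromatic] = 2·(1/2)^3 = 2^{1 − 3} = 1/4.
By linearity of expectation: E[X] = C(8, 3) · 2^{1 − 3} = 56 · 1/4 = 14.
Numerically: E[X] ≈ 14.0000.

E[X] = C(8,3)·2^(1−C(3,2)) = 14 ≈ 14.0000.


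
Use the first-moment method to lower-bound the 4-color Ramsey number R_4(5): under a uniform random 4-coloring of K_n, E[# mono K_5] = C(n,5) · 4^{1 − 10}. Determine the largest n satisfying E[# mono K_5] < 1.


We need C(n, 5) · 4^{1 − 10} < 1, i.e. C(n, 5) < 4^{10 − 1} = 262144.
Check values of n near the boundary:
  n = 30: C(30, 5) = 142506; 142506 < 262144? YES
  n = 31: C(31, 5) = 169911; 169911 < 262144? YES
  n = 32: C(32, 5) = 201376; 201376 < 262144? YES
  n = 33: C(33, 5) = 237336; 237336 < 262144? YES
  n = 34: C(34, 5) = 278256; 278256 < 262144? NO
  n = 35: C(35, 5) = 324632; 324632 < 262144? NO
  n = 36: C(36, 5) = 376992; 376992 < 262144? NO
The largest n with C(n, 5) < 262144 is n = 33 (where E[X] = 29667/32768 ≈ 0.9053650). Hence R_4(5) > 33, i.e. R_4(5) ≥ 34.

Largest n = 33; hence R_4(5) > 33.


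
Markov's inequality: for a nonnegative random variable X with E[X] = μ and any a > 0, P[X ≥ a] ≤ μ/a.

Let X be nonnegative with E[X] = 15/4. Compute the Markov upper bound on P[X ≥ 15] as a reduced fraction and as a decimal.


μ = E[X] = 15/4, a = 15.
Markov: P[X ≥ 15] ≤ μ/a = (15/4)/15 = 1/4.
Numerically: ≈ 0.2500.
(Since a = 15 > μ = 3.7500, the bound 1/4 is < 1 and informative.)

P[X ≥ 15] ≤ 1/4 ≈ 0.2500.


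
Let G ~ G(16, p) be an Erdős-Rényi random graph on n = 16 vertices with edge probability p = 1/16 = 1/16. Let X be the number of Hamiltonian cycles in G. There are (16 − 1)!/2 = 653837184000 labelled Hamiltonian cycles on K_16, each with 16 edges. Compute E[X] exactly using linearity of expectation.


K_16 has (16 − 1)!/2 = 653837184000 labelled Hamiltonian cycles.
For each such Hamiltonian cycle H, let X_H = 1 if all 16 edges of H are present in G. Then P[X_H = 1] = p^{16} = (1/16)^{16} = 1/18446744073709551616.
Summing the indicators: E[X] = Σ_H E[X_H] = 653837184000 · p^{16} = 653837184000 · 1/18446744073709551616 = 638512875/18014398509481984.
Numerically: E[X] ≈ 3.5445e-08.

E[X] = 653837184000 · (1/16)^{16} = 638512875/18014398509481984 ≈ 3.5445e-08.


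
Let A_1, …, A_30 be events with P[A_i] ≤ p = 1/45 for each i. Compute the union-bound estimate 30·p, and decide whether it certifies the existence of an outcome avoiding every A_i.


Union bound: P[∪_{i=1}^{30} A_i] ≤ Σ_i P[A_i] ≤ 30·p = 30·(1/45) = 2/3.
Numerically: 2/3 ≈ 0.666667.
Is 2/3 < 1? YES.
Since P[∪ A_i] ≤ 2/3 < 1, the complement has P[∩ A_i^c] ≥ 1 − 2/3 = 1/3 > 0, so some outcome avoids every A_i.

30·p = 2/3 ≈ 0.666667; existence CERTIFIED by the union bound.


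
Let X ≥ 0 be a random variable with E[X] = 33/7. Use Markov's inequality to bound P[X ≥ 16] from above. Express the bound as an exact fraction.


μ = E[X] = 33/7, a = 16.
Markov: P[X ≥ 16] ≤ μ/a = (33/7)/16 = 33/112.
Numerically: ≈ 0.2946.
(Since a = 16 > μ = 4.7143, the bound 33/112 is < 1 and informative.)

P[X ≥ 16] ≤ 33/112 ≈ 0.2946.


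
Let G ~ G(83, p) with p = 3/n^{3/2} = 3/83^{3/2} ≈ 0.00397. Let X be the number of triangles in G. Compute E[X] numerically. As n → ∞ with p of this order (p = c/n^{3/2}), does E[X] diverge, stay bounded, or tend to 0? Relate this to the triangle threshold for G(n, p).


Number of potential triangles: C(83, 3) = 91881.
Each occurs with probability p³ ≈ (0.00397)³ ≈ 6.24471e-08.
By linearity: E[X] = C(83, 3)·p³ ≈ 91881 · 6.24471e-08 ≈ 0.006.
Since α = 3/2 > 1, p = c/n^{3/2} = o(1/n) is below the triangle threshold p ~ 1/n. Asymptotically E[X] ~ (c³/6)·n^{3(1−α)} = (3³/6)·n^{-1.5} → 0, so by Markov's inequality G has no triangles w.h.p.

E[X] ≈ 0.006; in regime p = Θ(1/n^{3/2}) E[X] tends to 0 (below the triangle threshold p ~ 1/n).


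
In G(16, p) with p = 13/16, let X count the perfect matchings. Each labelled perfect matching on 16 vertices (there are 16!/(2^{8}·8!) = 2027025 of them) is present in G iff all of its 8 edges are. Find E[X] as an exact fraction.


K_16 has 16!/(2^{8}·8!) = 2027025 labelled perfect matchings.
For each such perfect matching H, let X_H = 1 if all 8 edges of H are present in G. Then P[X_H = 1] = p^{8} = (13/16)^{8} = 815730721/4294967296.
By linearity of expectation: E[X] = Σ_H E[X_H] = 2027025 · p^{8} = 2027025 · 815730721/4294967296 = 1653506564735025/4294967296.
Numerically: E[X] ≈ 3.85e+05.

E[X] = 2027025 · (13/16)^{8} = 1653506564735025/4294967296 ≈ 3.85e+05.


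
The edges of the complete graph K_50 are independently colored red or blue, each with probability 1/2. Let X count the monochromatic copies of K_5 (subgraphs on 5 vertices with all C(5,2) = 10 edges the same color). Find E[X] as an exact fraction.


Let X = Σ_S X_S over the C(50, 5) = 2118760 subsets S of size 5, where X_S = 1 if the K_5 on S is monochromatic.
For a fixed S, the K_5 on S has C(5, 2) = 10 edges. P[all 10 edges red] = (1/2)^10, and likewise for blue, so P[monochromatic] = 2·(1/2)^10 = 2^{1 − 10} = 1/512.
Summing: E[X] = C(50, 5) · 2^{1 − 10} = 2118760 · 1/512 = 264845/64.
Numerically: E[X] ≈ 4138.20312.

E[X] = C(50,5)·2^(1−C(5,2)) = 264845/64 ≈ 4138.20312.


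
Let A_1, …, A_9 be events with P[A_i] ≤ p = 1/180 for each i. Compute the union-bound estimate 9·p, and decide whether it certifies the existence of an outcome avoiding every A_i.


Union bound: P[∪_{i=1}^{9} A_i] ≤ Σ_i P[A_i] ≤ 9·p = 9·(1/180) = 1/20.
Numerically: 1/20 ≈ 0.050000.
Is 1/20 < 1? YES.
Since P[∪ A_i] ≤ 1/20 < 1, the complement has P[∩ A_i^c] ≥ 1 − 1/20 = 19/20 > 0, so some outcome avoids every A_i.

9·p = 1/20 ≈ 0.050000; existence CERTIFIED by the union bound.


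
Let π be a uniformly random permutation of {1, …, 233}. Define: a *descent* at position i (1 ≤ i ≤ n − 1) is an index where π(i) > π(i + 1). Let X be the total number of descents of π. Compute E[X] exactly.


Write X = Σ X_I over i = 1, …, 232, with X_I the indicator of one descent.
There are 232 indicators.
For each fixed i, the pair (π(i), π(i+1)) is a uniformly random ordered pair of distinct values from {1, …, 233}; by symmetry P[π(i) > π(i+1)] = 1/2.
By linearity: E[X] = 232 · (1/2) = (233 − 1) · (1/2) = 116 ≈ 116.000.

E[X] = 116 = 116.000.


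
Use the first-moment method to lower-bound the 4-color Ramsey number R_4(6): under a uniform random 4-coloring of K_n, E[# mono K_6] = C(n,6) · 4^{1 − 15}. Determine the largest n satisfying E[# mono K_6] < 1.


We need C(n, 6) · 4^{1 − 15} < 1, i.e. C(n, 6) < 4^{15 − 1} = 268435456.
Check values of n near the boundary:
  n = 77: C(77, 6) = 237093780; 237093780 < 268435456? YES
  n = 78: C(78, 6) = 256851595; 256851595 < 268435456? YES
  n = 79: C(79, 6) = 277962685; 277962685 < 268435456? NO
The largest n with C(n, 6) < 268435456 is n = 78 (where E[X] = 256851595/268435456 ≈ 0.957). Hence R_4(6) > 78, i.e. R_4(6) ≥ 79.

Largest n = 78; hence R_4(6) > 78.


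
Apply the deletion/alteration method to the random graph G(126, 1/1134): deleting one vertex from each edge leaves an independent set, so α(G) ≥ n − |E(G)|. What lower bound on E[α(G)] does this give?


E[|E(G)|] = C(126, 2)·p = 7875 · (1/1134) = 125/18.
E[α(G)] ≥ n − E[|E(G)|] = 126 − 125/18 = 2143/18.
Numerically: ≈ 119.056.
(This is only a lower bound; the true E[α(G)] may be larger.)

E[α(G)] ≥ 2143/18 ≈ 119.056.


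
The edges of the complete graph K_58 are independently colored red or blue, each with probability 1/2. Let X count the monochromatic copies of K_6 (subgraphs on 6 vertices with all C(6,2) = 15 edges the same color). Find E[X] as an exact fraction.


Let X = Σ_S X_S over the C(58, 6) = 40475358 subsets S of size 6, where X_S = 1 if the K_6 on S is monochromatic.
For a fixed S, the K_6 on S has C(6, 2) = 15 edges. P[all 15 edges red] = (1/2)^15, and likewise for blue, so P[monochromatic] = 2·(1/2)^15 = 2^{1 − 15} = 1/16384.
By linearity of expectation: E[X] = C(58, 6) · 2^{1 − 15} = 40475358 · 1/16384 = 20237679/8192.
Numerically: E[X] ≈ 2470.419800.

E[X] = C(58,6)·2^(1−C(6,2)) = 20237679/8192 ≈ 2470.419800.


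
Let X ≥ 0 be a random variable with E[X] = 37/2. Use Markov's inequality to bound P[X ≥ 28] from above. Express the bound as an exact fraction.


μ = E[X] = 37/2, a = 28.
Markov: P[X ≥ 28] ≤ μ/a = (37/2)/28 = 37/56.
Numerically: ≈ 0.6607.
(Since a = 28 > μ = 18.5000, the bound 37/56 is < 1 and informative.)

P[X ≥ 28] ≤ 37/56 ≈ 0.6607.


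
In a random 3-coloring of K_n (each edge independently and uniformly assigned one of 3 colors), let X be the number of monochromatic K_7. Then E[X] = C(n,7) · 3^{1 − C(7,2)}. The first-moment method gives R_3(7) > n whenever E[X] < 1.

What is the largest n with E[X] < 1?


We need C(n, 7) · 3^{1 − 21} < 1, i.e. C(n, 7) < 3^{21 − 1} = 3486784401.
Check values of n near the boundary:
  n = 79: C(79, 7) = 2898753715; 2898753715 < 3486784401? YES
  n = 80: C(80, 7) = 3176716400; 3176716400 < 3486784401? YES
  n = 81: C(81, 7) = 3477216600; 3477216600 < 3486784401? YES
  n = 82: C(82, 7) = 3801756816; 3801756816 < 3486784401? NO
The largest n with C(n, 7) < 3486784401 is n = 81 (where E[X] = 42928600/43046721 ≈ 0.997). Hence R_3(7) > 81, i.e. R_3(7) ≥ 82.

Largest n = 81; hence R_3(7) > 81.


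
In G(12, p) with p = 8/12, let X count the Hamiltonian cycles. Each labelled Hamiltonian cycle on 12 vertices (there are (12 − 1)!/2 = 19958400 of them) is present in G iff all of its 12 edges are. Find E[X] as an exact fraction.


K_12 has (12 − 1)!/2 = 19958400 labelled Hamiltonian cycles.
For each such Hamiltonian cycle H, let X_H = 1 if all 12 edges of H are present in G. Then P[X_H = 1] = p^{12} = (2/3)^{12} = 4096/531441.
By linearity: E[X] = Σ_H E[X_H] = 19958400 · p^{12} = 19958400 · 4096/531441 = 1009254400/6561.
Numerically: E[X] ≈ 1.54e+05.

E[X] = 19958400 · (2/3)^{12} = 1009254400/6561 ≈ 1.54e+05.


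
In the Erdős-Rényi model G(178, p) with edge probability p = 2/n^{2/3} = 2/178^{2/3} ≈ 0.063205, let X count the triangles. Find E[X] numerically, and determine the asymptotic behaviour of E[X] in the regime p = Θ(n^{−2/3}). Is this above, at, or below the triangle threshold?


Number of potential triangles: C(178, 3) = 924176.
Each occurs with probability p³ ≈ (0.063205)³ ≈ 2.5249337e-04.
By linearity: E[X] = C(178, 3)·p³ ≈ 924176 · 2.5249337e-04 ≈ 233.34831.
Since α = 2/3 < 1, p = c/n^{2/3} ≫ 1/n is above the triangle threshold p ~ 1/n. Asymptotically E[X] ~ (c³/6)·n^{3(1−α)} = (2³/6)·n^{1} → ∞; triangles are abundant w.h.p.

E[X] ≈ 233.34831; in regime p = Θ(1/n^{2/3}) E[X] diverges (above the triangle threshold p ~ 1/n).


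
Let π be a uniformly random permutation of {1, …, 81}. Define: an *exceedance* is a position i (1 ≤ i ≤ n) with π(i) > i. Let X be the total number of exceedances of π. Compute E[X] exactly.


Write X = Σ_{i=1}^{81} X_i, where X_i = 1_{π(i) > i}.
For each fixed i, π(i) is uniform over {1, …, 81} (marginal of a uniform permutation), so P[π(i) > i] = (n − i)/n. Summing: Σ_{i=1}^{81} (n − i)/n = (0 + 1 + … + 80)/81 = 81(81 − 1)/(2·81) = (81 − 1)/2.
Hence E[X] = Σ_{i=1}^{81} (81 − i)/81 = 40 ≈ 40.000000.

E[X] = 40 = 40.000000.


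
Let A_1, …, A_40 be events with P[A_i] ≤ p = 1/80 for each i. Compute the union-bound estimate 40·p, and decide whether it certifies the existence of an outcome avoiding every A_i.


Union bound: P[∪_{i=1}^{40} A_i] ≤ Σ_i P[A_i] ≤ 40·p = 40·(1/80) = 1/2.
Numerically: 1/2 ≈ 0.5000000.
Is 1/2 < 1? YES.
Since P[∪ A_i] ≤ 1/2 < 1, the complement has P[∩ A_i^c] ≥ 1 − 1/2 = 1/2 > 0, so some outcome avoids every A_i.

40·p = 1/2 ≈ 0.5000000; existence CERTIFIED by the union bound.


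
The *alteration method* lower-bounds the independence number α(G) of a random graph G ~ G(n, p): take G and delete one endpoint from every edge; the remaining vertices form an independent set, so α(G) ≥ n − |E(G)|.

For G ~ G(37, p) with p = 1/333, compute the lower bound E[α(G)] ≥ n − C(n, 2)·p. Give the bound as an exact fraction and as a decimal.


E[|E(G)|] = C(37, 2)·p = 666 · (1/333) = 2.
E[α(G)] ≥ n − E[|E(G)|] = 37 − 2 = 35.
Numerically: ≈ 35.0000.
(This is only a lower bound; the true E[α(G)] may be larger.)

E[α(G)] ≥ 35 ≈ 35.0000.


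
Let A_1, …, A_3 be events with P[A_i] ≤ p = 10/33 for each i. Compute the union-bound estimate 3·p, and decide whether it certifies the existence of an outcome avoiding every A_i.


Union bound: P[∪_{i=1}^{3} A_i] ≤ Σ_i P[A_i] ≤ 3·p = 3·(10/33) = 10/11.
Numerically: 10/11 ≈ 0.909091.
Is 10/11 < 1? YES.
Since P[∪ A_i] ≤ 10/11 < 1, the complement has P[∩ A_i^c] ≥ 1 − 10/11 = 1/11 > 0, so some outcome avoids every A_i.

3·p = 10/11 ≈ 0.909091; existence CERTIFIED by the union bound.
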